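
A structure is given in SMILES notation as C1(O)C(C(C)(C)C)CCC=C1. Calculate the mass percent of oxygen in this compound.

10.37%

Atom tally by fragment:
  cyclohexene ring core → C:6 H:10
  (− 2 ring H displaced by substituents)
  + OH → O:1 H:1
  + C(CH3)3 → C:4 H:9
Element totals:
  C: 10
  H: 18
  O: 1
Molecular formula: C10H18O.
Molar mass = 154.253 g/mol.
Mass from O: 1 × 15.999 = 15.999 g/mol.
%O = 15.999 / 154.253 × 100 = 10.37%.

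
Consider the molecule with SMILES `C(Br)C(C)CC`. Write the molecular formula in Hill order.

C5H11Br

Atom tally by fragment:
  BrCH2 → C:1 H:2 Br:1
  CH(CH3) → C:2 H:4
  CH2 → C:1 H:2
  CH3 → C:1 H:3
Element totals:
  C: 5
  H: 11
  Br: 1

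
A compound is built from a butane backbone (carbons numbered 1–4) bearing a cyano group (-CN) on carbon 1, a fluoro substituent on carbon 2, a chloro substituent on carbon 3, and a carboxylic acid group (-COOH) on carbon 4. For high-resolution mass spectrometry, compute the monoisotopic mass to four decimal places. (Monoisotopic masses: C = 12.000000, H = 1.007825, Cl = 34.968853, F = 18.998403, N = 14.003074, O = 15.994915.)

179.0149

Atom tally by fragment:
  NCCH2 → C:2 H:2 N:1
  CH(F) → C:1 H:1 F:1
  CH(Cl) → C:1 H:1 Cl:1
  CH2COOH → C:2 H:3 O:2
Element totals:
  C: 6
  H: 7
  Cl: 1
  F: 1
  N: 1
  O: 2
Molecular formula: C6H7ClFNO2.
  M = 6(12.0) + 7(1.007825) + 34.968853 + 18.998403 + 14.003074 + 2(15.994915)
    = 72.000000 + 7.054775 + 34.968853 + 18.998403 + 14.003074 + 31.989830 = 179.014935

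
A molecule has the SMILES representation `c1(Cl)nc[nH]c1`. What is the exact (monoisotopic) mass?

Atom tally by fragment:
  imidazole ring core → C:3 H:4 N:2
  (− 1 ring H displaced by substituents)
  + Cl → Cl:1
Element totals:
  C: 3
  H: 3
  Cl: 1
  N: 2
Molecular formula: C3H3ClN2.
  M = 3(12.0) + 3(1.007825) + 34.968853 + 2(14.003074)
    = 36.000000 + 3.023475 + 34.968853 + 28.006148 = 101.998476

101.9985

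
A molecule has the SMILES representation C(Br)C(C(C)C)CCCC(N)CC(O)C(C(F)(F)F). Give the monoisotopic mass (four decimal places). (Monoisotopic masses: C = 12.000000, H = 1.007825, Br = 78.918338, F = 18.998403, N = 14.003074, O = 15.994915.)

Atom tally by fragment:
  BrCH2 → C:1 H:2 Br:1
  CH(CH(CH3)2) → C:4 H:8
  CH2 → C:1 H:2
  CH2 → C:1 H:2
  CH2 → C:1 H:2
  CH(NH2) → C:1 H:3 N:1
  CH2 → C:1 H:2
  CH(OH) → C:1 H:2 O:1
  CH2CF3 → C:2 H:2 F:3
Element totals:
  C: 13
  H: 25
  Br: 1
  F: 3
  N: 1
  O: 1
Molecular formula: C13H25BrF3NO.
  M = 13(12.0) + 25(1.007825) + 78.918338 + 3(18.998403) + 14.003074 + 15.994915
    = 156.000000 + 25.195625 + 78.918338 + 56.995209 + 14.003074 + 15.994915 = 347.107161

347.1072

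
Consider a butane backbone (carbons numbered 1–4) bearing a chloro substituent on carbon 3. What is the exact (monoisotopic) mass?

92.0393

Atom tally by fragment:
  CH3 → C:1 H:3
  CH2 → C:1 H:2
  CH(Cl) → C:1 H:1 Cl:1
  CH3 → C:1 H:3
Element totals:
  C: 4
  H: 9
  Cl: 1
Molecular formula: C4H9Cl.
  M = 4(12.0) + 9(1.007825) + 34.968853
    = 48.000000 + 9.070425 + 34.968853 = 92.039278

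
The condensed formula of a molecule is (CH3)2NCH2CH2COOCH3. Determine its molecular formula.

Atom tally by fragment:
  (CH3)2NCH2 → C:3 H:8 N:1
  CH2COOCH3 → C:3 H:5 O:2
Element totals:
  C: 6
  H: 13
  N: 1
  O: 2

C6H13NO2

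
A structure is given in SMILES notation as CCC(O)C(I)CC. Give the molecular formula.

Atom tally by fragment:
  CH3 → C:1 H:3
  CH2 → C:1 H:2
  CH(OH) → C:1 H:2 O:1
  CH(I) → C:1 H:1 I:1
  CH2 → C:1 H:2
  CH3 → C:1 H:3
Element totals:
  C: 6
  H: 13
  I: 1
  O: 1

C6H13IO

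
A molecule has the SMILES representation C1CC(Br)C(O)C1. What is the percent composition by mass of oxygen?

9.69%

Atom tally by fragment:
  cyclopentane ring core → C:5 H:10
  (− 2 ring H displaced by substituents)
  + Br → Br:1
  + OH → O:1 H:1
Element totals:
  C: 5
  H: 9
  Br: 1
  O: 1
Molecular formula: C5H9BrO.
Molar mass = 165.030 g/mol.
Mass from O: 1 × 15.999 = 15.999 g/mol.
%O = 15.999 / 165.030 × 100 = 9.69%.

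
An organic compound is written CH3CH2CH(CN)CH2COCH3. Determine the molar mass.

125.17 g/mol

Atom tally by fragment:
  CH3 → C:1 H:3
  CH2 → C:1 H:2
  CH(CN) → C:2 H:1 N:1
  CH2COCH3 → C:3 H:5 O:1
Element totals:
  C: 7
  H: 11
  N: 1
  O: 1
Molecular formula: C7H11NO.
  M = 7(12.011) + 11(1.008) + 14.007 + 15.999
    = 84.077 + 11.088 + 14.007 + 15.999 = 125.171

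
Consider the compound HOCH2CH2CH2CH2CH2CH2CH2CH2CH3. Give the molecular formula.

C9H20O

Element totals:
  C: 9
  H: 20
  O: 1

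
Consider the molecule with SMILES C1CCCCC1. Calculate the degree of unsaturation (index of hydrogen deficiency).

Atom tally by fragment:
  cyclohexane ring core → C:6 H:12
Element totals:
  C: 6
  H: 12
Molecular formula: C6H12.
DoU = (2C + 2 + N − H − X) / 2 = (2·6 + 2 + 0 − 12 − 0) / 2 = 1.

1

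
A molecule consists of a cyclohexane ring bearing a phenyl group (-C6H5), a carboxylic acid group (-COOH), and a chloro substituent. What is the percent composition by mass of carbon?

65.41%

Atom tally by fragment:
  cyclohexane ring core → C:6 H:12
  (− 3 ring H displaced by substituents)
  + C6H5 → C:6 H:5
  + COOH → C:1 H:1 O:2
  + Cl → Cl:1
Element totals:
  C: 13
  H: 15
  Cl: 1
  O: 2
Molecular formula: C13H15ClO2.
Molar mass = 238.711 g/mol.
Mass from C: 13 × 12.011 = 156.143 g/mol.
%C = 156.143 / 238.711 × 100 = 65.41%.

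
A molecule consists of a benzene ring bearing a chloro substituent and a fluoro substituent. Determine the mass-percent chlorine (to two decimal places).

27.16%

Atom tally by fragment:
  benzene ring core → C:6 H:6
  (− 2 ring H displaced by substituents)
  + Cl → Cl:1
  + F → F:1
Element totals:
  C: 6
  H: 4
  Cl: 1
  F: 1
Molecular formula: C6H4ClF.
Molar mass = 130.546 g/mol.
Mass from Cl: 1 × 35.45 = 35.450 g/mol.
%Cl = 35.450 / 130.546 × 100 = 27.16%.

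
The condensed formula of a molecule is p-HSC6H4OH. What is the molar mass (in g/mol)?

Atom tally by fragment:
  benzene ring core → C:6 H:6
  (− 2 ring H displaced by substituents)
  + SH → S:1 H:1
  + OH → O:1 H:1
Element totals:
  C: 6
  H: 6
  O: 1
  S: 1
Molecular formula: C6H6OS.
  M = 6(12.011) + 6(1.008) + 15.999 + 32.06
    = 72.066 + 6.048 + 15.999 + 32.060 = 126.173

126.17 g/mol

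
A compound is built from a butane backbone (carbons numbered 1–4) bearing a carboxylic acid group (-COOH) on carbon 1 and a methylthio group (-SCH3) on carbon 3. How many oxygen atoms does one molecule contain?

2

Atom tally by fragment:
  HOOCCH2 → C:2 H:3 O:2
  CH2 → C:1 H:2
  CH(SCH3) → C:2 H:4 S:1
  CH3 → C:1 H:3
Element totals:
  C: 6
  H: 12
  O: 2
  S: 1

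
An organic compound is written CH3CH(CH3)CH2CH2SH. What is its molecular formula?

C5H12S

Atom tally by fragment:
  CH3 → C:1 H:3
  CH(CH3) → C:2 H:4
  CH2 → C:1 H:2
  CH2SH → C:1 H:3 S:1
Element totals:
  C: 5
  H: 12
  S: 1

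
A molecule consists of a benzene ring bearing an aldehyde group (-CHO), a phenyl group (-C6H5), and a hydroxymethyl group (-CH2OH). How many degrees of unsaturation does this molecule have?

Atom tally by fragment:
  benzene ring core → C:6 H:6
  (− 3 ring H displaced by substituents)
  + CHO → C:1 H:1 O:1
  + C6H5 → C:6 H:5
  + CH2OH → C:1 H:3 O:1
Element totals:
  C: 14
  H: 12
  O: 2
Molecular formula: C14H12O2.
DoU = (2C + 2 + N − H − X) / 2 = (2·14 + 2 + 0 − 12 − 0) / 2 = 9.

9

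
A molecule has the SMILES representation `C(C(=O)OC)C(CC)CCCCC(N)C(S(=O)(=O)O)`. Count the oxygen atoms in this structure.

Atom tally by fragment:
  CH3OOCCH2 → C:3 H:5 O:2
  CH(C2H5) → C:3 H:6
  CH2 → C:1 H:2
  CH2 → C:1 H:2
  CH2 → C:1 H:2
  CH2 → C:1 H:2
  CH(NH2) → C:1 H:3 N:1
  CH2SO3H → C:1 H:3 S:1 O:3
Element totals:
  C: 12
  H: 25
  N: 1
  O: 5
  S: 1

5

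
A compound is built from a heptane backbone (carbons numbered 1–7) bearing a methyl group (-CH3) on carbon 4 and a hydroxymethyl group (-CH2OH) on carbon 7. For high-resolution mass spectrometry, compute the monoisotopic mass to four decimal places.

144.1514

Atom tally by fragment:
  CH3 → C:1 H:3
  CH2 → C:1 H:2
  CH2 → C:1 H:2
  CH(CH3) → C:2 H:4
  CH2 → C:1 H:2
  CH2 → C:1 H:2
  CH2CH2OH → C:2 H:5 O:1
Element totals:
  C: 9
  H: 20
  O: 1
Molecular formula: C9H20O.
  M = 9(12.0) + 20(1.007825) + 15.994915
    = 108.000000 + 20.156500 + 15.994915 = 144.151415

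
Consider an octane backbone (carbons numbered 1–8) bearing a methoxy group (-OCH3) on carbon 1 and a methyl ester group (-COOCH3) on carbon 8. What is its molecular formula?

Atom tally by fragment:
  CH3OCH2 → C:2 H:5 O:1
  CH2 → C:1 H:2
  CH2 → C:1 H:2
  CH2 → C:1 H:2
  CH2 → C:1 H:2
  CH2 → C:1 H:2
  CH2 → C:1 H:2
  CH2COOCH3 → C:3 H:5 O:2
Element totals:
  C: 11
  H: 22
  O: 3

C11H22O3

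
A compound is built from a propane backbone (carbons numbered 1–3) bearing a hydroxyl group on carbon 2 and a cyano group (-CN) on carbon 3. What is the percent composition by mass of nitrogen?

Atom tally by fragment:
  CH3 → C:1 H:3
  CH(OH) → C:1 H:2 O:1
  CH2CN → C:2 H:2 N:1
Element totals:
  C: 4
  H: 7
  N: 1
  O: 1
Molecular formula: C4H7NO.
Molar mass = 85.106 g/mol.
Mass from N: 1 × 14.007 = 14.007 g/mol.
%N = 14.007 / 85.106 × 100 = 16.46%.

16.46%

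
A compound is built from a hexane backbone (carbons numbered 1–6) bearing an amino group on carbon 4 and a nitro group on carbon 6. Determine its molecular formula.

C6H14N2O2

Atom tally by fragment:
  CH3 → C:1 H:3
  CH2 → C:1 H:2
  CH2 → C:1 H:2
  CH(NH2) → C:1 H:3 N:1
  CH2 → C:1 H:2
  CH2NO2 → C:1 H:2 N:1 O:2
Element totals:
  C: 6
  H: 14
  N: 2
  O: 2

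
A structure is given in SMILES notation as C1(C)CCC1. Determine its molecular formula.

Atom tally by fragment:
  cyclobutane ring core → C:4 H:8
  (− 1 ring H displaced by substituents)
  + CH3 → C:1 H:3
Element totals:
  C: 5
  H: 10

C5H10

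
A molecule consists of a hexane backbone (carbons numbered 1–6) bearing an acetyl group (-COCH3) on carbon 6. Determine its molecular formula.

Atom tally by fragment:
  CH3 → C:1 H:3
  CH2 → C:1 H:2
  CH2 → C:1 H:2
  CH2 → C:1 H:2
  CH2 → C:1 H:2
  CH2COCH3 → C:3 H:5 O:1
Element totals:
  C: 8
  H: 16
  O: 1

C8H16O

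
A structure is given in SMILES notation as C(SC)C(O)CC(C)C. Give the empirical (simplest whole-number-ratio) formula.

Atom tally by fragment:
  CH3SCH2 → C:2 H:5 S:1
  CH(OH) → C:1 H:2 O:1
  CH2 → C:1 H:2
  CH(CH3) → C:2 H:4
  CH3 → C:1 H:3
Element totals:
  C: 7
  H: 16
  O: 1
  S: 1
Molecular formula: C7H16OS.
gcd of subscripts (7, 16, 1, 1) = 1, so the empirical formula equals the molecular formula.

C7H16OS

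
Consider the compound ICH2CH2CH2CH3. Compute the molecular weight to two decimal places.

Atom tally by fragment:
  ICH2 → C:1 H:2 I:1
  CH2 → C:1 H:2
  CH2 → C:1 H:2
  CH3 → C:1 H:3
Element totals:
  C: 4
  H: 9
  I: 1
Molecular formula: C4H9I.
  M = 4(12.011) + 9(1.008) + 126.904
    = 48.044 + 9.072 + 126.904 = 184.020

184.02 g/mol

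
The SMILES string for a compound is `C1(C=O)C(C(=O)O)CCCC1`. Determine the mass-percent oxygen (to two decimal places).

Atom tally by fragment:
  cyclohexane ring core → C:6 H:12
  (− 2 ring H displaced by substituents)
  + CHO → C:1 H:1 O:1
  + COOH → C:1 H:1 O:2
Element totals:
  C: 8
  H: 12
  O: 3
Molecular formula: C8H12O3.
Molar mass = 156.181 g/mol.
Mass from O: 3 × 15.999 = 47.997 g/mol.
%O = 47.997 / 156.181 × 100 = 30.73%.

30.73%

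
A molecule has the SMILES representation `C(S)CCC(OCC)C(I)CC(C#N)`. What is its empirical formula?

C10H18INOS

Atom tally by fragment:
  HSCH2 → C:1 H:3 S:1
  CH2 → C:1 H:2
  CH2 → C:1 H:2
  CH(OC2H5) → C:3 H:6 O:1
  CH(I) → C:1 H:1 I:1
  CH2 → C:1 H:2
  CH2CN → C:2 H:2 N:1
Element totals:
  C: 10
  H: 18
  I: 1
  N: 1
  O: 1
  S: 1
Molecular formula: C10H18INOS.
gcd of subscripts (10, 18, 1, 1, 1, 1) = 1, so the empirical formula equals the molecular formula.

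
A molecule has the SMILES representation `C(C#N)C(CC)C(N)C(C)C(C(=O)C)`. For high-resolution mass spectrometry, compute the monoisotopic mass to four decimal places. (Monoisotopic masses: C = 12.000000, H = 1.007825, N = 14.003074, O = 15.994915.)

Atom tally by fragment:
  NCCH2 → C:2 H:2 N:1
  CH(C2H5) → C:3 H:6
  CH(NH2) → C:1 H:3 N:1
  CH(CH3) → C:2 H:4
  CH2COCH3 → C:3 H:5 O:1
Element totals:
  C: 11
  H: 20
  N: 2
  O: 1
Molecular formula: C11H20N2O.
  M = 11(12.0) + 20(1.007825) + 2(14.003074) + 15.994915
    = 132.000000 + 20.156500 + 28.006148 + 15.994915 = 196.157563

196.1576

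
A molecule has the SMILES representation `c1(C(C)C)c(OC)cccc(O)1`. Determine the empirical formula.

C5H7O

Atom tally by fragment:
  benzene ring core → C:6 H:6
  (− 3 ring H displaced by substituents)
  + CH(CH3)2 → C:3 H:7
  + OCH3 → C:1 H:3 O:1
  + OH → O:1 H:1
Element totals:
  C: 10
  H: 14
  O: 2
Molecular formula: C10H14O2.
gcd of subscripts = 2; dividing each by 2:
  C: 10/2 = 5
  H: 14/2 = 7
  O: 2/2 = 1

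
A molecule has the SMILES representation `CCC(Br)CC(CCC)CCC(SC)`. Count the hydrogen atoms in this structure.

Atom tally by fragment:
  CH3 → C:1 H:3
  CH2 → C:1 H:2
  CH(Br) → C:1 H:1 Br:1
  CH2 → C:1 H:2
  CH(CH2CH2CH3) → C:4 H:8
  CH2 → C:1 H:2
  CH2 → C:1 H:2
  CH2SCH3 → C:2 H:5 S:1
Element totals:
  C: 12
  H: 25
  Br: 1
  S: 1

25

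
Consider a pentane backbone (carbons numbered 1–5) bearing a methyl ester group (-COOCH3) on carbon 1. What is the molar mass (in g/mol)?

130.19 g/mol

Atom tally by fragment:
  CH3OOCCH2 → C:3 H:5 O:2
  CH2 → C:1 H:2
  CH2 → C:1 H:2
  CH2 → C:1 H:2
  CH3 → C:1 H:3
Element totals:
  C: 7
  H: 14
  O: 2
Molecular formula: C7H14O2.
  M = 7(12.011) + 14(1.008) + 2(15.999)
    = 84.077 + 14.112 + 31.998 = 130.187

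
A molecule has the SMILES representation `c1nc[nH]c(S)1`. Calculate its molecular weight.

Atom tally by fragment:
  imidazole ring core → C:3 H:4 N:2
  (− 1 ring H displaced by substituents)
  + SH → S:1 H:1
Element totals:
  C: 3
  H: 4
  N: 2
  S: 1
Molecular formula: C3H4N2S.
  M = 3(12.011) + 4(1.008) + 2(14.007) + 32.06
    = 36.033 + 4.032 + 28.014 + 32.060 = 100.139

100.14 g/mol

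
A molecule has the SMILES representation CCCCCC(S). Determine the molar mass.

118.24 g/mol

Atom tally by fragment:
  CH3 → C:1 H:3
  CH2 → C:1 H:2
  CH2 → C:1 H:2
  CH2 → C:1 H:2
  CH2 → C:1 H:2
  CH2SH → C:1 H:3 S:1
Element totals:
  C: 6
  H: 14
  S: 1
Molecular formula: C6H14S.
  M = 6(12.011) + 14(1.008) + 32.06
    = 72.066 + 14.112 + 32.060 = 118.238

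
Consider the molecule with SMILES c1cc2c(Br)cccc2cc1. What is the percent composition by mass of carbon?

Atom tally by fragment:
  naphthalene ring system core → C:10 H:8
  (− 1 ring H displaced by substituents)
  + Br → Br:1
Element totals:
  C: 10
  H: 7
  Br: 1
Molecular formula: C10H7Br.
Molar mass = 207.070 g/mol.
Mass from C: 10 × 12.011 = 120.110 g/mol.
%C = 120.110 / 207.070 × 100 = 58.00%.

58.00%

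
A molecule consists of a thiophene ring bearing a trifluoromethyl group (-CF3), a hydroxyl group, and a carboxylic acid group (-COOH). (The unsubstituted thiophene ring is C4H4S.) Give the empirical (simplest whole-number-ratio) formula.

Atom tally by fragment:
  thiophene ring core → C:4 H:4 S:1
  (− 3 ring H displaced by substituents)
  + CF3 → C:1 F:3
  + OH → O:1 H:1
  + COOH → C:1 H:1 O:2
Element totals:
  C: 6
  H: 3
  F: 3
  O: 3
  S: 1
Molecular formula: C6H3F3O3S.
gcd of subscripts (6, 3, 3, 3, 1) = 1, so the empirical formula equals the molecular formula.

C6H3F3O3S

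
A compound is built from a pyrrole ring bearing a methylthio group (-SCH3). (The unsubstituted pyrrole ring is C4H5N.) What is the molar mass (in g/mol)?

113.18 g/mol

Atom tally by fragment:
  pyrrole ring core → C:4 H:5 N:1
  (− 1 ring H displaced by substituents)
  + SCH3 → C:1 H:3 S:1
Element totals:
  C: 5
  H: 7
  N: 1
  S: 1
Molecular formula: C5H7NS.
  M = 5(12.011) + 7(1.008) + 14.007 + 32.06
    = 60.055 + 7.056 + 14.007 + 32.060 = 113.178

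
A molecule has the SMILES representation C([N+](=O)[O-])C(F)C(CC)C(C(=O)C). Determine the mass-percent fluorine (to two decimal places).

Atom tally by fragment:
  O2NCH2 → C:1 H:2 N:1 O:2
  CH(F) → C:1 H:1 F:1
  CH(C2H5) → C:3 H:6
  CH2COCH3 → C:3 H:5 O:1
Element totals:
  C: 8
  H: 14
  F: 1
  N: 1
  O: 3
Molecular formula: C8H14FNO3.
Molar mass = 191.202 g/mol.
Mass from F: 1 × 18.998 = 18.998 g/mol.
%F = 18.998 / 191.202 × 100 = 9.94%.

9.94%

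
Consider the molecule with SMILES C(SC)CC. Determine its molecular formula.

C4H10S

Atom tally by fragment:
  CH3SCH2 → C:2 H:5 S:1
  CH2 → C:1 H:2
  CH3 → C:1 H:3
Element totals:
  C: 4
  H: 10
  S: 1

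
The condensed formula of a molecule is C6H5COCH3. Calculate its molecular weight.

120.15 g/mol

Atom tally by fragment:
  benzene ring core → C:6 H:6
  (− 1 ring H displaced by substituents)
  + COCH3 → C:2 H:3 O:1
Element totals:
  C: 8
  H: 8
  O: 1
Molecular formula: C8H8O.
  M = 8(12.011) + 8(1.008) + 15.999
    = 96.088 + 8.064 + 15.999 = 120.151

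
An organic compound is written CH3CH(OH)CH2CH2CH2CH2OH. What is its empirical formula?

C3H7O

Atom tally by fragment:
  CH3 → C:1 H:3
  CH(OH) → C:1 H:2 O:1
  CH2 → C:1 H:2
  CH2 → C:1 H:2
  CH2 → C:1 H:2
  CH2OH → C:1 H:3 O:1
Element totals:
  C: 6
  H: 14
  O: 2
Molecular formula: C6H14O2.
gcd of subscripts = 2; dividing each by 2:
  C: 6/2 = 3
  H: 14/2 = 7
  O: 2/2 = 1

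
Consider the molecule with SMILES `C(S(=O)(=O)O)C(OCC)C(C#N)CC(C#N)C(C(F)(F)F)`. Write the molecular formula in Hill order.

C11H15F3N2O4S

Atom tally by fragment:
  HO3SCH2 → C:1 H:3 S:1 O:3
  CH(OC2H5) → C:3 H:6 O:1
  CH(CN) → C:2 H:1 N:1
  CH2 → C:1 H:2
  CH(CN) → C:2 H:1 N:1
  CH2CF3 → C:2 H:2 F:3
Element totals:
  C: 11
  H: 15
  F: 3
  N: 2
  O: 4
  S: 1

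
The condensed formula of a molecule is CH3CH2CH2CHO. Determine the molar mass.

Element totals:
  C: 4
  H: 8
  O: 1
Molecular formula: C4H8O.
  M = 4(12.011) + 8(1.008) + 15.999
    = 48.044 + 8.064 + 15.999 = 72.107

72.11 g/mol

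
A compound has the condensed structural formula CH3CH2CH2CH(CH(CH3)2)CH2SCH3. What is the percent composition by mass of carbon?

Atom tally by fragment:
  CH3 → C:1 H:3
  CH2 → C:1 H:2
  CH2 → C:1 H:2
  CH(CH(CH3)2) → C:4 H:8
  CH2SCH3 → C:2 H:5 S:1
Element totals:
  C: 9
  H: 20
  S: 1
Molecular formula: C9H20S.
Molar mass = 160.319 g/mol.
Mass from C: 9 × 12.011 = 108.099 g/mol.
%C = 108.099 / 160.319 × 100 = 67.43%.

67.43%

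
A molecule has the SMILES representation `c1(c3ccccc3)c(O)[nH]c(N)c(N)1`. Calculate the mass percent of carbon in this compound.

Atom tally by fragment:
  pyrrole ring core → C:4 H:5 N:1
  (− 4 ring H displaced by substituents)
  + C6H5 → C:6 H:5
  + OH → O:1 H:1
  + NH2 → N:1 H:2
  + NH2 → N:1 H:2
Element totals:
  C: 10
  H: 11
  N: 3
  O: 1
Molecular formula: C10H11N3O.
Molar mass = 189.218 g/mol.
Mass from C: 10 × 12.011 = 120.110 g/mol.
%C = 120.110 / 189.218 × 100 = 63.48%.

63.48%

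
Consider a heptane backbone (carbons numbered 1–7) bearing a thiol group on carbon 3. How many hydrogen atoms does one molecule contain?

Atom tally by fragment:
  CH3 → C:1 H:3
  CH2 → C:1 H:2
  CH(SH) → C:1 H:2 S:1
  CH2 → C:1 H:2
  CH2 → C:1 H:2
  CH2 → C:1 H:2
  CH3 → C:1 H:3
Element totals:
  C: 7
  H: 16
  S: 1

16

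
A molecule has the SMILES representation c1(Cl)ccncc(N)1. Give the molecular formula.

Atom tally by fragment:
  pyridine ring core → C:5 H:5 N:1
  (− 2 ring H displaced by substituents)
  + Cl → Cl:1
  + NH2 → N:1 H:2
Element totals:
  C: 5
  H: 5
  Cl: 1
  N: 2

C5H5ClN2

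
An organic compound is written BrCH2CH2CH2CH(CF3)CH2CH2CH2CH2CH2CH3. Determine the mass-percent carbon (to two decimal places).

45.69%

Atom tally by fragment:
  BrCH2 → C:1 H:2 Br:1
  CH2 → C:1 H:2
  CH2 → C:1 H:2
  CH(CF3) → C:2 H:1 F:3
  CH2 → C:1 H:2
  CH2 → C:1 H:2
  CH2 → C:1 H:2
  CH2 → C:1 H:2
  CH2 → C:1 H:2
  CH3 → C:1 H:3
Element totals:
  C: 11
  H: 20
  Br: 1
  F: 3
Molecular formula: C11H20BrF3.
Molar mass = 289.179 g/mol.
Mass from C: 11 × 12.011 = 132.121 g/mol.
%C = 132.121 / 289.179 × 100 = 45.69%.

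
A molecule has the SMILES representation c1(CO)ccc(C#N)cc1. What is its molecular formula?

C8H7NO

Atom tally by fragment:
  benzene ring core → C:6 H:6
  (− 2 ring H displaced by substituents)
  + CH2OH → C:1 H:3 O:1
  + CN → C:1 N:1
Element totals:
  C: 8
  H: 7
  N: 1
  O: 1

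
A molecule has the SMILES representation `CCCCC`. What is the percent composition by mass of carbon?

83.24%

Atom tally by fragment:
  CH3 → C:1 H:3
  CH2 → C:1 H:2
  CH2 → C:1 H:2
  CH2 → C:1 H:2
  CH3 → C:1 H:3
Element totals:
  C: 5
  H: 12
Molecular formula: C5H12.
Molar mass = 72.151 g/mol.
Mass from C: 5 × 12.011 = 60.055 g/mol.
%C = 60.055 / 72.151 × 100 = 83.24%.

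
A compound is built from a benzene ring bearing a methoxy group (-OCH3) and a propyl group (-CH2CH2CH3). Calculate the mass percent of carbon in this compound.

Atom tally by fragment:
  benzene ring core → C:6 H:6
  (− 2 ring H displaced by substituents)
  + OCH3 → C:1 H:3 O:1
  + CH2CH2CH3 → C:3 H:7
Element totals:
  C: 10
  H: 14
  O: 1
Molecular formula: C10H14O.
Molar mass = 150.221 g/mol.
Mass from C: 10 × 12.011 = 120.110 g/mol.
%C = 120.110 / 150.221 × 100 = 79.96%.

79.96%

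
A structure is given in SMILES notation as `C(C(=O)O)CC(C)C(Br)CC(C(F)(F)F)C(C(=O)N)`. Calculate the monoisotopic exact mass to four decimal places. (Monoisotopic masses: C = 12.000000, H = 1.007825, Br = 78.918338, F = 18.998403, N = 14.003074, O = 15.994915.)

347.0344

Atom tally by fragment:
  HOOCCH2 → C:2 H:3 O:2
  CH2 → C:1 H:2
  CH(CH3) → C:2 H:4
  CH(Br) → C:1 H:1 Br:1
  CH2 → C:1 H:2
  CH(CF3) → C:2 H:1 F:3
  CH2CONH2 → C:2 H:4 O:1 N:1
Element totals:
  C: 11
  H: 17
  Br: 1
  F: 3
  N: 1
  O: 3
Molecular formula: C11H17BrF3NO3.
  M = 11(12.0) + 17(1.007825) + 78.918338 + 3(18.998403) + 14.003074 + 3(15.994915)
    = 132.000000 + 17.133025 + 78.918338 + 56.995209 + 14.003074 + 47.984745 = 347.034391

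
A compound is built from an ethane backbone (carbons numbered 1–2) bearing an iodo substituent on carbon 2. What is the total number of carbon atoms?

Atom tally by fragment:
  CH3 → C:1 H:3
  CH2I → C:1 H:2 I:1
Element totals:
  C: 2
  H: 5
  I: 1

2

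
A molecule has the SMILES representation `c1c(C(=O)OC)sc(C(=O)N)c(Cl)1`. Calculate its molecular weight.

Atom tally by fragment:
  thiophene ring core → C:4 H:4 S:1
  (− 3 ring H displaced by substituents)
  + COOCH3 → C:2 H:3 O:2
  + CONH2 → C:1 H:2 O:1 N:1
  + Cl → Cl:1
Element totals:
  C: 7
  H: 6
  Cl: 1
  N: 1
  O: 3
  S: 1
Molecular formula: C7H6ClNO3S.
  M = 7(12.011) + 6(1.008) + 35.45 + 14.007 + 3(15.999) + 32.06
    = 84.077 + 6.048 + 35.450 + 14.007 + 47.997 + 32.060 = 219.639

219.64 g/mol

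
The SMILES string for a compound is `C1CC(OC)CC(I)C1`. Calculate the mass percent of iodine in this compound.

52.86%

Atom tally by fragment:
  cyclohexane ring core → C:6 H:12
  (− 2 ring H displaced by substituents)
  + OCH3 → C:1 H:3 O:1
  + I → I:1
Element totals:
  C: 7
  H: 13
  I: 1
  O: 1
Molecular formula: C7H13IO.
Molar mass = 240.084 g/mol.
Mass from I: 1 × 126.904 = 126.904 g/mol.
%I = 126.904 / 240.084 × 100 = 52.86%.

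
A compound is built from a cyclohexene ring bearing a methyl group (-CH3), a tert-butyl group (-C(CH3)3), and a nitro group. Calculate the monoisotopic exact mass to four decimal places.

Atom tally by fragment:
  cyclohexene ring core → C:6 H:10
  (− 3 ring H displaced by substituents)
  + CH3 → C:1 H:3
  + C(CH3)3 → C:4 H:9
  + NO2 → N:1 O:2
Element totals:
  C: 11
  H: 19
  N: 1
  O: 2
Molecular formula: C11H19NO2.
  M = 11(12.0) + 19(1.007825) + 14.003074 + 2(15.994915)
    = 132.000000 + 19.148675 + 14.003074 + 31.989830 = 197.141579

197.1416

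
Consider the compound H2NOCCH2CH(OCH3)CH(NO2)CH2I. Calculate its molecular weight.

302.07 g/mol

Element totals:
  C: 6
  H: 11
  I: 1
  N: 2
  O: 4
Molecular formula: C6H11IN2O4.
  M = 6(12.011) + 11(1.008) + 126.904 + 2(14.007) + 4(15.999)
    = 72.066 + 11.088 + 126.904 + 28.014 + 63.996 = 302.068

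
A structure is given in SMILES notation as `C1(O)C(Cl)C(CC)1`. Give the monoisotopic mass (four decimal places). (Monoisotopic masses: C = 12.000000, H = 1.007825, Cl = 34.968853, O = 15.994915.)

120.0342

Atom tally by fragment:
  cyclopropane ring core → C:3 H:6
  (− 3 ring H displaced by substituents)
  + OH → O:1 H:1
  + Cl → Cl:1
  + C2H5 → C:2 H:5
Element totals:
  C: 5
  H: 9
  Cl: 1
  O: 1
Molecular formula: C5H9ClO.
  M = 5(12.0) + 9(1.007825) + 34.968853 + 15.994915
    = 60.000000 + 9.070425 + 34.968853 + 15.994915 = 120.034193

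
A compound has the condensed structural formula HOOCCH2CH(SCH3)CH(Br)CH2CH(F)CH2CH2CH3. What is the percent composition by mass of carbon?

Atom tally by fragment:
  HOOCCH2 → C:2 H:3 O:2
  CH(SCH3) → C:2 H:4 S:1
  CH(Br) → C:1 H:1 Br:1
  CH2 → C:1 H:2
  CH(F) → C:1 H:1 F:1
  CH2 → C:1 H:2
  CH2 → C:1 H:2
  CH3 → C:1 H:3
Element totals:
  C: 10
  H: 18
  Br: 1
  F: 1
  O: 2
  S: 1
Molecular formula: C10H18BrFO2S.
Molar mass = 301.214 g/mol.
Mass from C: 10 × 12.011 = 120.110 g/mol.
%C = 120.110 / 301.214 × 100 = 39.88%.

39.88%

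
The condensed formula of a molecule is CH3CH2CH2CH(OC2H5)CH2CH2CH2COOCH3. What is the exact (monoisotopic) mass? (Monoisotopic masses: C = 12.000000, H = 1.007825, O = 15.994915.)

Atom tally by fragment:
  CH3 → C:1 H:3
  CH2 → C:1 H:2
  CH2 → C:1 H:2
  CH(OC2H5) → C:3 H:6 O:1
  CH2 → C:1 H:2
  CH2 → C:1 H:2
  CH2COOCH3 → C:3 H:5 O:2
Element totals:
  C: 11
  H: 22
  O: 3
Molecular formula: C11H22O3.
  M = 11(12.0) + 22(1.007825) + 3(15.994915)
    = 132.000000 + 22.172150 + 47.984745 = 202.156895

202.1569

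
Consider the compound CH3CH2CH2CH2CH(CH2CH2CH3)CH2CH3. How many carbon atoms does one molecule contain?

10

Atom tally by fragment:
  CH3 → C:1 H:3
  CH2 → C:1 H:2
  CH2 → C:1 H:2
  CH2 → C:1 H:2
  CH(CH2CH2CH3) → C:4 H:8
  CH2 → C:1 H:2
  CH3 → C:1 H:3
Element totals:
  C: 10
  H: 22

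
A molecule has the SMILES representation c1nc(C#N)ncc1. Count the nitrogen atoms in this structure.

Atom tally by fragment:
  pyrimidine ring core → C:4 H:4 N:2
  (− 1 ring H displaced by substituents)
  + CN → C:1 N:1
Element totals:
  C: 5
  H: 3
  N: 3

3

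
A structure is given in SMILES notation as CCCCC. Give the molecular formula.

C5H12

Atom tally by fragment:
  CH3 → C:1 H:3
  CH2 → C:1 H:2
  CH2 → C:1 H:2
  CH2 → C:1 H:2
  CH3 → C:1 H:3
Element totals:
  C: 5
  H: 12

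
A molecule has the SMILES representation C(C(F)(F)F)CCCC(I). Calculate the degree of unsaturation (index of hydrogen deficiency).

Atom tally by fragment:
  F3CCH2 → C:2 H:2 F:3
  CH2 → C:1 H:2
  CH2 → C:1 H:2
  CH2 → C:1 H:2
  CH2I → C:1 H:2 I:1
Element totals:
  C: 6
  H: 10
  F: 3
  I: 1
Molecular formula: C6H10F3I.
DoU = (2C + 2 + N − H − X) / 2 = (2·6 + 2 + 0 − 10 − 4) / 2 = 0.

0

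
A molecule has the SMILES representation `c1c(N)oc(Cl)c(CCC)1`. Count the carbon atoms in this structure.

Atom tally by fragment:
  furan ring core → C:4 H:4 O:1
  (− 3 ring H displaced by substituents)
  + NH2 → N:1 H:2
  + Cl → Cl:1
  + CH2CH2CH3 → C:3 H:7
Element totals:
  C: 7
  H: 10
  Cl: 1
  N: 1
  O: 1

7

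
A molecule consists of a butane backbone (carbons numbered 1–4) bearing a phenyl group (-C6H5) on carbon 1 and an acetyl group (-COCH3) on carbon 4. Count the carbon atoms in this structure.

12

Atom tally by fragment:
  C6H5CH2 → C:7 H:7
  CH2 → C:1 H:2
  CH2 → C:1 H:2
  CH2COCH3 → C:3 H:5 O:1
Element totals:
  C: 12
  H: 16
  O: 1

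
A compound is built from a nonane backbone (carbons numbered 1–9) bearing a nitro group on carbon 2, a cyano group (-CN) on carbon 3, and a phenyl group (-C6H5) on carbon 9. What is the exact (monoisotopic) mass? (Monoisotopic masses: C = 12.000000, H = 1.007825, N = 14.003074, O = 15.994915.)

Atom tally by fragment:
  CH3 → C:1 H:3
  CH(NO2) → C:1 H:1 N:1 O:2
  CH(CN) → C:2 H:1 N:1
  CH2 → C:1 H:2
  CH2 → C:1 H:2
  CH2 → C:1 H:2
  CH2 → C:1 H:2
  CH2 → C:1 H:2
  CH2C6H5 → C:7 H:7
Element totals:
  C: 16
  H: 22
  N: 2
  O: 2
Molecular formula: C16H22N2O2.
  M = 16(12.0) + 22(1.007825) + 2(14.003074) + 2(15.994915)
    = 192.000000 + 22.172150 + 28.006148 + 31.989830 = 274.168128

274.1681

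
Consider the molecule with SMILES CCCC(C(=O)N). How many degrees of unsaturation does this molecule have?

1

Atom tally by fragment:
  CH3 → C:1 H:3
  CH2 → C:1 H:2
  CH2 → C:1 H:2
  CH2CONH2 → C:2 H:4 O:1 N:1
Element totals:
  C: 5
  H: 11
  N: 1
  O: 1
Molecular formula: C5H11NO.
DoU = (2C + 2 + N − H − X) / 2 = (2·5 + 2 + 1 − 11 − 0) / 2 = 1.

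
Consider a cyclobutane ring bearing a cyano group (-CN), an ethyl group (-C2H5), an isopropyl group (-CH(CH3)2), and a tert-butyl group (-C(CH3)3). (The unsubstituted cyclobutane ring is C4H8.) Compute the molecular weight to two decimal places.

207.36 g/mol

Atom tally by fragment:
  cyclobutane ring core → C:4 H:8
  (− 4 ring H displaced by substituents)
  + CN → C:1 N:1
  + C2H5 → C:2 H:5
  + CH(CH3)2 → C:3 H:7
  + C(CH3)3 → C:4 H:9
Element totals:
  C: 14
  H: 25
  N: 1
Molecular formula: C14H25N.
  M = 14(12.011) + 25(1.008) + 14.007
    = 168.154 + 25.200 + 14.007 = 207.361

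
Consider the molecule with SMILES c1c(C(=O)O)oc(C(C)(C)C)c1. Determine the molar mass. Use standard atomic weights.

168.19 g/mol

Atom tally by fragment:
  furan ring core → C:4 H:4 O:1
  (− 2 ring H displaced by substituents)
  + COOH → C:1 H:1 O:2
  + C(CH3)3 → C:4 H:9
Element totals:
  C: 9
  H: 12
  O: 3
Molecular formula: C9H12O3.
  M = 9(12.011) + 12(1.008) + 3(15.999)
    = 108.099 + 12.096 + 47.997 = 168.192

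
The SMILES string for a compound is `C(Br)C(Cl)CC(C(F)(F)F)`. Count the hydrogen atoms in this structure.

7

Atom tally by fragment:
  BrCH2 → C:1 H:2 Br:1
  CH(Cl) → C:1 H:1 Cl:1
  CH2 → C:1 H:2
  CH2CF3 → C:2 H:2 F:3
Element totals:
  C: 5
  H: 7
  Br: 1
  Cl: 1
  F: 3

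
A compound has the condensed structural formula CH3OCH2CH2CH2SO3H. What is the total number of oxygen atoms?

4

Element totals:
  C: 4
  H: 10
  O: 4
  S: 1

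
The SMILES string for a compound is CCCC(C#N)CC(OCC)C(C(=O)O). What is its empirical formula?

C11H19NO3

Atom tally by fragment:
  CH3 → C:1 H:3
  CH2 → C:1 H:2
  CH2 → C:1 H:2
  CH(CN) → C:2 H:1 N:1
  CH2 → C:1 H:2
  CH(OC2H5) → C:3 H:6 O:1
  CH2COOH → C:2 H:3 O:2
Element totals:
  C: 11
  H: 19
  N: 1
  O: 3
Molecular formula: C11H19NO3.
gcd of subscripts (11, 19, 1, 3) = 1, so the empirical formula equals the molecular formula.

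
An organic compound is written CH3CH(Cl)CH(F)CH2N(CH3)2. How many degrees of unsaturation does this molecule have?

0

Atom tally by fragment:
  CH3 → C:1 H:3
  CH(Cl) → C:1 H:1 Cl:1
  CH(F) → C:1 H:1 F:1
  CH2N(CH3)2 → C:3 H:8 N:1
Element totals:
  C: 6
  H: 13
  Cl: 1
  F: 1
  N: 1
Molecular formula: C6H13ClFN.
DoU = (2C + 2 + N − H − X) / 2 = (2·6 + 2 + 1 − 13 − 2) / 2 = 0.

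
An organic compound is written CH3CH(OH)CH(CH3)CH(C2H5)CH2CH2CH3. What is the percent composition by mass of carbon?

75.88%

Element totals:
  C: 10
  H: 22
  O: 1
Molecular formula: C10H22O.
Molar mass = 158.285 g/mol.
Mass from C: 10 × 12.011 = 120.110 g/mol.
%C = 120.110 / 158.285 × 100 = 75.88%.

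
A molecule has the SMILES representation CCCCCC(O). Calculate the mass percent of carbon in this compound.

70.53%

Atom tally by fragment:
  CH3 → C:1 H:3
  CH2 → C:1 H:2
  CH2 → C:1 H:2
  CH2 → C:1 H:2
  CH2 → C:1 H:2
  CH2OH → C:1 H:3 O:1
Element totals:
  C: 6
  H: 14
  O: 1
Molecular formula: C6H14O.
Molar mass = 102.177 g/mol.
Mass from C: 6 × 12.011 = 72.066 g/mol.
%C = 72.066 / 102.177 × 100 = 70.53%.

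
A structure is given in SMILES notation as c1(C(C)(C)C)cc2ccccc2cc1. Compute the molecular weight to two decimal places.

184.28 g/mol

Atom tally by fragment:
  naphthalene ring system core → C:10 H:8
  (− 1 ring H displaced by substituents)
  + C(CH3)3 → C:4 H:9
Element totals:
  C: 14
  H: 16
Molecular formula: C14H16.
  M = 14(12.011) + 16(1.008)
    = 168.154 + 16.128 = 184.282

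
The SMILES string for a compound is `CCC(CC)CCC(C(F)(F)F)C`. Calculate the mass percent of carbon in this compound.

61.20%

Atom tally by fragment:
  CH3 → C:1 H:3
  CH2 → C:1 H:2
  CH(C2H5) → C:3 H:6
  CH2 → C:1 H:2
  CH2 → C:1 H:2
  CH(CF3) → C:2 H:1 F:3
  CH3 → C:1 H:3
Element totals:
  C: 10
  H: 19
  F: 3
Molecular formula: C10H19F3.
Molar mass = 196.256 g/mol.
Mass from C: 10 × 12.011 = 120.110 g/mol.
%C = 120.110 / 196.256 × 100 = 61.20%.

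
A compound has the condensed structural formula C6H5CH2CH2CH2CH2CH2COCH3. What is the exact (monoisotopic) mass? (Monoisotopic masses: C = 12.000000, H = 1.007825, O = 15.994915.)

190.1358

Atom tally by fragment:
  C6H5CH2 → C:7 H:7
  CH2 → C:1 H:2
  CH2 → C:1 H:2
  CH2 → C:1 H:2
  CH2COCH3 → C:3 H:5 O:1
Element totals:
  C: 13
  H: 18
  O: 1
Molecular formula: C13H18O.
  M = 13(12.0) + 18(1.007825) + 15.994915
    = 156.000000 + 18.140850 + 15.994915 = 190.135765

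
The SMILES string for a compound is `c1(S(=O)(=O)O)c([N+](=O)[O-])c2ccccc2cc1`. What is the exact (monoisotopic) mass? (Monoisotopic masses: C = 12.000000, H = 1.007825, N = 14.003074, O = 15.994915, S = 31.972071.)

Atom tally by fragment:
  naphthalene ring system core → C:10 H:8
  (− 2 ring H displaced by substituents)
  + SO3H → S:1 O:3 H:1
  + NO2 → N:1 O:2
Element totals:
  C: 10
  H: 7
  N: 1
  O: 5
  S: 1
Molecular formula: C10H7NO5S.
  M = 10(12.0) + 7(1.007825) + 14.003074 + 5(15.994915) + 31.972071
    = 120.000000 + 7.054775 + 14.003074 + 79.974575 + 31.972071 = 253.004495

253.0045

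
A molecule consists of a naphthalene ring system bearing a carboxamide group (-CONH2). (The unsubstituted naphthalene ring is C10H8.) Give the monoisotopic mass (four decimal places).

171.0684

Atom tally by fragment:
  naphthalene ring system core → C:10 H:8
  (− 1 ring H displaced by substituents)
  + CONH2 → C:1 H:2 O:1 N:1
Element totals:
  C: 11
  H: 9
  N: 1
  O: 1
Molecular formula: C11H9NO.
  M = 11(12.0) + 9(1.007825) + 14.003074 + 15.994915
    = 132.000000 + 9.070425 + 14.003074 + 15.994915 = 171.068414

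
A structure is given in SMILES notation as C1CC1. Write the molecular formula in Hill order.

C3H6

Atom tally by fragment:
  cyclopropane ring core → C:3 H:6
Element totals:
  C: 3
  H: 6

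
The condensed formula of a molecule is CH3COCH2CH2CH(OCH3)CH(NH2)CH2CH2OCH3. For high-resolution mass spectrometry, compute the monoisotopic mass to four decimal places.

Atom tally by fragment:
  CH3COCH2 → C:3 H:5 O:1
  CH2 → C:1 H:2
  CH(OCH3) → C:2 H:4 O:1
  CH(NH2) → C:1 H:3 N:1
  CH2 → C:1 H:2
  CH2OCH3 → C:2 H:5 O:1
Element totals:
  C: 10
  H: 21
  N: 1
  O: 3
Molecular formula: C10H21NO3.
  M = 10(12.0) + 21(1.007825) + 14.003074 + 3(15.994915)
    = 120.000000 + 21.164325 + 14.003074 + 47.984745 = 203.152144

203.1521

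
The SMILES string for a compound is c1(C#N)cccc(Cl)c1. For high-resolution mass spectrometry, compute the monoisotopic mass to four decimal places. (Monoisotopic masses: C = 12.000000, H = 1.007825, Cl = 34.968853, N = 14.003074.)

137.0032

Atom tally by fragment:
  benzene ring core → C:6 H:6
  (− 2 ring H displaced by substituents)
  + CN → C:1 N:1
  + Cl → Cl:1
Element totals:
  C: 7
  H: 4
  Cl: 1
  N: 1
Molecular formula: C7H4ClN.
  M = 7(12.0) + 4(1.007825) + 34.968853 + 14.003074
    = 84.000000 + 4.031300 + 34.968853 + 14.003074 = 137.003227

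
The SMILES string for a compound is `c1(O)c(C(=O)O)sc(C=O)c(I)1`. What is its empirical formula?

C6H3IO4S

Atom tally by fragment:
  thiophene ring core → C:4 H:4 S:1
  (− 4 ring H displaced by substituents)
  + OH → O:1 H:1
  + COOH → C:1 H:1 O:2
  + CHO → C:1 H:1 O:1
  + I → I:1
Element totals:
  C: 6
  H: 3
  I: 1
  O: 4
  S: 1
Molecular formula: C6H3IO4S.
gcd of subscripts (6, 3, 1, 4, 1) = 1, so the empirical formula equals the molecular formula.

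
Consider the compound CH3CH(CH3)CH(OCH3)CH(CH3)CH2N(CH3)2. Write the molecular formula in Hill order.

C10H23NO

Element totals:
  C: 10
  H: 23
  N: 1
  O: 1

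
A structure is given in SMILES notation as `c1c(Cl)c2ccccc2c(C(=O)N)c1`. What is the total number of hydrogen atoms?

Atom tally by fragment:
  naphthalene ring system core → C:10 H:8
  (− 2 ring H displaced by substituents)
  + Cl → Cl:1
  + CONH2 → C:1 H:2 O:1 N:1
Element totals:
  C: 11
  H: 8
  Cl: 1
  N: 1
  O: 1

8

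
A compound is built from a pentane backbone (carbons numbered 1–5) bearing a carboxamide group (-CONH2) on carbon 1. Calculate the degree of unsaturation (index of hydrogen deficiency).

Atom tally by fragment:
  H2NOCCH2 → C:2 H:4 O:1 N:1
  CH2 → C:1 H:2
  CH2 → C:1 H:2
  CH2 → C:1 H:2
  CH3 → C:1 H:3
Element totals:
  C: 6
  H: 13
  N: 1
  O: 1
Molecular formula: C6H13NO.
DoU = (2C + 2 + N − H − X) / 2 = (2·6 + 2 + 1 − 13 − 0) / 2 = 1.

1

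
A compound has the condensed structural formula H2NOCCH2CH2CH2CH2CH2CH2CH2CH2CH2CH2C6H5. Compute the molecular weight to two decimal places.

261.41 g/mol

Atom tally by fragment:
  H2NOCCH2 → C:2 H:4 O:1 N:1
  CH2 → C:1 H:2
  CH2 → C:1 H:2
  CH2 → C:1 H:2
  CH2 → C:1 H:2
  CH2 → C:1 H:2
  CH2 → C:1 H:2
  CH2 → C:1 H:2
  CH2 → C:1 H:2
  CH2C6H5 → C:7 H:7
Element totals:
  C: 17
  H: 27
  N: 1
  O: 1
Molecular formula: C17H27NO.
  M = 17(12.011) + 27(1.008) + 14.007 + 15.999
    = 204.187 + 27.216 + 14.007 + 15.999 = 261.409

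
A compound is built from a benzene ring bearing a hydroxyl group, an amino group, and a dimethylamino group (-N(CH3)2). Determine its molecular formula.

Atom tally by fragment:
  benzene ring core → C:6 H:6
  (− 3 ring H displaced by substituents)
  + OH → O:1 H:1
  + NH2 → N:1 H:2
  + N(CH3)2 → N:1 C:2 H:6
Element totals:
  C: 8
  H: 12
  N: 2
  O: 1

C8H12N2O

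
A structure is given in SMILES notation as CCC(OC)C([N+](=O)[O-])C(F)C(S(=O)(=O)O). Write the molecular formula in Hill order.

C7H14FNO6S

Atom tally by fragment:
  CH3 → C:1 H:3
  CH2 → C:1 H:2
  CH(OCH3) → C:2 H:4 O:1
  CH(NO2) → C:1 H:1 N:1 O:2
  CH(F) → C:1 H:1 F:1
  CH2SO3H → C:1 H:3 S:1 O:3
Element totals:
  C: 7
  H: 14
  F: 1
  N: 1
  O: 6
  S: 1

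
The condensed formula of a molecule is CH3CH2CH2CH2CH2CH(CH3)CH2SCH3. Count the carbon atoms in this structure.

Atom tally by fragment:
  CH3 → C:1 H:3
  CH2 → C:1 H:2
  CH2 → C:1 H:2
  CH2 → C:1 H:2
  CH2 → C:1 H:2
  CH(CH3) → C:2 H:4
  CH2SCH3 → C:2 H:5 S:1
Element totals:
  C: 9
  H: 20
  S: 1

9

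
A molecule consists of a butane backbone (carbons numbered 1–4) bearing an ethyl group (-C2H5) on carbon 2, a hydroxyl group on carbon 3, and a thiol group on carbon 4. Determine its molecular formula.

Atom tally by fragment:
  CH3 → C:1 H:3
  CH(C2H5) → C:3 H:6
  CH(OH) → C:1 H:2 O:1
  CH2SH → C:1 H:3 S:1
Element totals:
  C: 6
  H: 14
  O: 1
  S: 1

C6H14OS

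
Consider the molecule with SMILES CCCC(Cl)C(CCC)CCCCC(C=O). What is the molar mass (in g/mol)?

Atom tally by fragment:
  CH3 → C:1 H:3
  CH2 → C:1 H:2
  CH2 → C:1 H:2
  CH(Cl) → C:1 H:1 Cl:1
  CH(CH2CH2CH3) → C:4 H:8
  CH2 → C:1 H:2
  CH2 → C:1 H:2
  CH2 → C:1 H:2
  CH2 → C:1 H:2
  CH2CHO → C:2 H:3 O:1
Element totals:
  C: 14
  H: 27
  Cl: 1
  O: 1
Molecular formula: C14H27ClO.
  M = 14(12.011) + 27(1.008) + 35.45 + 15.999
    = 168.154 + 27.216 + 35.450 + 15.999 = 246.819

246.82 g/mol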